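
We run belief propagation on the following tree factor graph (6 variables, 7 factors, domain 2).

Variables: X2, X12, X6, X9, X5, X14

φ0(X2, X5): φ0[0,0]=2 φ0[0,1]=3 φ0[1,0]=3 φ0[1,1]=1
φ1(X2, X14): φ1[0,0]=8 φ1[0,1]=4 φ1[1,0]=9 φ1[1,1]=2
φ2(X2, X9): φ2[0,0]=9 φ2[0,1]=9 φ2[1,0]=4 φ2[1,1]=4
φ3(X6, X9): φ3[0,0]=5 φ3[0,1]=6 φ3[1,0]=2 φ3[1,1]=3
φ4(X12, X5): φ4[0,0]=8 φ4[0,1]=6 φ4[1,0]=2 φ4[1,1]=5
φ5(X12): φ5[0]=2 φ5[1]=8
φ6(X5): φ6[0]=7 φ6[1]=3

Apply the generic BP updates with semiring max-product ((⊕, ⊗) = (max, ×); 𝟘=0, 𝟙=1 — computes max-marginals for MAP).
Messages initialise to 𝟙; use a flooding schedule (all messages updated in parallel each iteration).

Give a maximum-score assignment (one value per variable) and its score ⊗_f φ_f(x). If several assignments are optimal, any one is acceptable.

init: all messages = 𝟙 over 2 values
r1 m[φ0→X2] = [3, 3]
r1 m[φ0→X5] = [3, 3]
r1 m[φ1→X2] = [8, 9]
r1 m[φ1→X14] = [9, 4]
r1 m[φ2→X2] = [9, 4]
r1 m[φ2→X9] = [9, 9]
r1 m[φ3→X6] = [6, 3]
r1 m[φ3→X9] = [5, 6]
r1 m[φ4→X12] = [8, 5]
r1 m[φ4→X5] = [8, 6]
r1 m[φ5→X12] = [2, 8]
r1 m[φ6→X5] = [7, 3]
r1 m[X2→φ0] = [1, 1]
r1 m[X2→φ1] = [1, 1]
r1 m[X2→φ2] = [1, 1]
r1 m[X12→φ4] = [1, 1]
r1 m[X12→φ5] = [1, 1]
r1 m[X6→φ3] = [1, 1]
r1 m[X9→φ2] = [1, 1]
r1 m[X9→φ3] = [1, 1]
r1 m[X5→φ0] = [1, 1]
r1 m[X5→φ4] = [1, 1]
r1 m[X5→φ6] = [1, 1]
r1 m[X14→φ1] = [1, 1]
r2 m[φ0→X2] = [3, 3]
r2 m[φ0→X5] = [3, 3]
r2 m[φ1→X2] = [8, 9]
r2 m[φ1→X14] = [9, 4]
r2 m[φ2→X2] = [9, 4]
r2 m[φ2→X9] = [9, 9]
r2 m[φ3→X6] = [6, 3]
r2 m[φ3→X9] = [5, 6]
r2 m[φ4→X12] = [8, 5]
r2 m[φ4→X5] = [8, 6]
r2 m[φ5→X12] = [2, 8]
r2 m[φ6→X5] = [7, 3]
r2 m[X2→φ0] = [72, 36]
r2 m[X2→φ1] = [27, 12]
r2 m[X2→φ2] = [24, 27]
r2 m[X12→φ4] = [2, 8]
r2 m[X12→φ5] = [8, 5]
r2 m[X6→φ3] = [1, 1]
r2 m[X9→φ2] = [5, 6]
r2 m[X9→φ3] = [9, 9]
r2 m[X5→φ0] = [56, 18]
r2 m[X5→φ4] = [21, 9]
r2 m[X5→φ6] = [24, 18]
r2 m[X14→φ1] = [1, 1]
r3 m[φ0→X2] = [112, 168]
r3 m[φ0→X5] = [144, 216]
r3 m[φ1→X2] = [8, 9]
r3 m[φ1→X14] = [216, 108]
r3 m[φ2→X2] = [54, 24]
r3 m[φ2→X9] = [216, 216]
r3 m[φ3→X6] = [54, 27]
r3 m[φ3→X9] = [5, 6]
r3 m[φ4→X12] = [168, 45]
r3 m[φ4→X5] = [16, 40]
r3 m[φ5→X12] = [2, 8]
r3 m[φ6→X5] = [7, 3]
r3 m[X2→φ0] = [72, 36]
r3 m[X2→φ1] = [27, 12]
r3 m[X2→φ2] = [24, 27]
r3 m[X12→φ4] = [2, 8]
r3 m[X12→φ5] = [8, 5]
r3 m[X6→φ3] = [1, 1]
r3 m[X9→φ2] = [5, 6]
r3 m[X9→φ3] = [9, 9]
r3 m[X5→φ0] = [56, 18]
r3 m[X5→φ4] = [21, 9]
r3 m[X5→φ6] = [24, 18]
r3 m[X14→φ1] = [1, 1]
r4 m[φ0→X2] = [112, 168]
r4 m[φ0→X5] = [144, 216]
r4 m[φ1→X2] = [8, 9]
r4 m[φ1→X14] = [216, 108]
r4 m[φ2→X2] = [54, 24]
r4 m[φ2→X9] = [216, 216]
r4 m[φ3→X6] = [54, 27]
r4 m[φ3→X9] = [5, 6]
r4 m[φ4→X12] = [168, 45]
r4 m[φ4→X5] = [16, 40]
r4 m[φ5→X12] = [2, 8]
r4 m[φ6→X5] = [7, 3]
r4 m[X2→φ0] = [432, 216]
r4 m[X2→φ1] = [6048, 4032]
r4 m[X2→φ2] = [896, 1512]
r4 m[X12→φ4] = [2, 8]
r4 m[X12→φ5] = [168, 45]
r4 m[X6→φ3] = [1, 1]
r4 m[X9→φ2] = [5, 6]
r4 m[X9→φ3] = [216, 216]
r4 m[X5→φ0] = [112, 120]
r4 m[X5→φ4] = [1008, 648]
r4 m[X5→φ6] = [2304, 8640]
r4 m[X14→φ1] = [1, 1]
r5 m[φ0→X2] = [360, 336]
r5 m[φ0→X5] = [864, 1296]
r5 m[φ1→X2] = [8, 9]
r5 m[φ1→X14] = [48384, 24192]
r5 m[φ2→X2] = [54, 24]
r5 m[φ2→X9] = [8064, 8064]
r5 m[φ3→X6] = [1296, 648]
r5 m[φ3→X9] = [5, 6]
r5 m[φ4→X12] = [8064, 3240]
r5 m[φ4→X5] = [16, 40]
r5 m[φ5→X12] = [2, 8]
r5 m[φ6→X5] = [7, 3]
r5 m[X2→φ0] = [432, 216]
r5 m[X2→φ1] = [6048, 4032]
r5 m[X2→φ2] = [896, 1512]
r5 m[X12→φ4] = [2, 8]
r5 m[X12→φ5] = [168, 45]
r5 m[X6→φ3] = [1, 1]
r5 m[X9→φ2] = [5, 6]
r5 m[X9→φ3] = [216, 216]
r5 m[X5→φ0] = [112, 120]
r5 m[X5→φ4] = [1008, 648]
r5 m[X5→φ6] = [2304, 8640]
r5 m[X14→φ1] = [1, 1]
r6 m[φ0→X2] = [360, 336]
r6 m[φ0→X5] = [864, 1296]
r6 m[φ1→X2] = [8, 9]
r6 m[φ1→X14] = [48384, 24192]
r6 m[φ2→X2] = [54, 24]
r6 m[φ2→X9] = [8064, 8064]
r6 m[φ3→X6] = [1296, 648]
r6 m[φ3→X9] = [5, 6]
r6 m[φ4→X12] = [8064, 3240]
r6 m[φ4→X5] = [16, 40]
r6 m[φ5→X12] = [2, 8]
r6 m[φ6→X5] = [7, 3]
r6 m[X2→φ0] = [432, 216]
r6 m[X2→φ1] = [19440, 8064]
r6 m[X2→φ2] = [2880, 3024]
r6 m[X12→φ4] = [2, 8]
r6 m[X12→φ5] = [8064, 3240]
r6 m[X6→φ3] = [1, 1]
r6 m[X9→φ2] = [5, 6]
r6 m[X9→φ3] = [8064, 8064]
r6 m[X5→φ0] = [112, 120]
r6 m[X5→φ4] = [6048, 3888]
r6 m[X5→φ6] = [13824, 51840]
r6 m[X14→φ1] = [1, 1]
r7 m[φ0→X2] = [360, 336]
r7 m[φ0→X5] = [864, 1296]
r7 m[φ1→X2] = [8, 9]
r7 m[φ1→X14] = [155520, 77760]
r7 m[φ2→X2] = [54, 24]
r7 m[φ2→X9] = [25920, 25920]
r7 m[φ3→X6] = [48384, 24192]
r7 m[φ3→X9] = [5, 6]
r7 m[φ4→X12] = [48384, 19440]
r7 m[φ4→X5] = [16, 40]
r7 m[φ5→X12] = [2, 8]
r7 m[φ6→X5] = [7, 3]
r7 m[X2→φ0] = [432, 216]
r7 m[X2→φ1] = [19440, 8064]
r7 m[X2→φ2] = [2880, 3024]
r7 m[X12→φ4] = [2, 8]
r7 m[X12→φ5] = [8064, 3240]
r7 m[X6→φ3] = [1, 1]
r7 m[X9→φ2] = [5, 6]
r7 m[X9→φ3] = [8064, 8064]
r7 m[X5→φ0] = [112, 120]
r7 m[X5→φ4] = [6048, 3888]
r7 m[X5→φ6] = [13824, 51840]
r7 m[X14→φ1] = [1, 1]
r8 m[φ0→X2] = [360, 336]
r8 m[φ0→X5] = [864, 1296]
r8 m[φ1→X2] = [8, 9]
r8 m[φ1→X14] = [155520, 77760]
r8 m[φ2→X2] = [54, 24]
r8 m[φ2→X9] = [25920, 25920]
r8 m[φ3→X6] = [48384, 24192]
r8 m[φ3→X9] = [5, 6]
r8 m[φ4→X12] = [48384, 19440]
r8 m[φ4→X5] = [16, 40]
r8 m[φ5→X12] = [2, 8]
r8 m[φ6→X5] = [7, 3]
r8 m[X2→φ0] = [432, 216]
r8 m[X2→φ1] = [19440, 8064]
r8 m[X2→φ2] = [2880, 3024]
r8 m[X12→φ4] = [2, 8]
r8 m[X12→φ5] = [48384, 19440]
r8 m[X6→φ3] = [1, 1]
r8 m[X9→φ2] = [5, 6]
r8 m[X9→φ3] = [25920, 25920]
r8 m[X5→φ0] = [112, 120]
r8 m[X5→φ4] = [6048, 3888]
r8 m[X5→φ6] = [13824, 51840]
r8 m[X14→φ1] = [1, 1]
r9 m[φ0→X2] = [360, 336]
r9 m[φ0→X5] = [864, 1296]
r9 m[φ1→X2] = [8, 9]
r9 m[φ1→X14] = [155520, 77760]
r9 m[φ2→X2] = [54, 24]
r9 m[φ2→X9] = [25920, 25920]
r9 m[φ3→X6] = [155520, 77760]
r9 m[φ3→X9] = [5, 6]
r9 m[φ4→X12] = [48384, 19440]
r9 m[φ4→X5] = [16, 40]
r9 m[φ5→X12] = [2, 8]
r9 m[φ6→X5] = [7, 3]
r9 m[X2→φ0] = [432, 216]
r9 m[X2→φ1] = [19440, 8064]
r9 m[X2→φ2] = [2880, 3024]
r9 m[X12→φ4] = [2, 8]
r9 m[X12→φ5] = [48384, 19440]
r9 m[X6→φ3] = [1, 1]
r9 m[X9→φ2] = [5, 6]
r9 m[X9→φ3] = [25920, 25920]
r9 m[X5→φ0] = [112, 120]
r9 m[X5→φ4] = [6048, 3888]
r9 m[X5→φ6] = [13824, 51840]
r9 m[X14→φ1] = [1, 1]
r10 m[φ0→X2] = [360, 336]
r10 m[φ0→X5] = [864, 1296]
r10 m[φ1→X2] = [8, 9]
r10 m[φ1→X14] = [155520, 77760]
r10 m[φ2→X2] = [54, 24]
r10 m[φ2→X9] = [25920, 25920]
r10 m[φ3→X6] = [155520, 77760]
r10 m[φ3→X9] = [5, 6]
r10 m[φ4→X12] = [48384, 19440]
r10 m[φ4→X5] = [16, 40]
r10 m[φ5→X12] = [2, 8]
r10 m[φ6→X5] = [7, 3]
r10 m[X2→φ0] = [432, 216]
r10 m[X2→φ1] = [19440, 8064]
r10 m[X2→φ2] = [2880, 3024]
r10 m[X12→φ4] = [2, 8]
r10 m[X12→φ5] = [48384, 19440]
r10 m[X6→φ3] = [1, 1]
r10 m[X9→φ2] = [5, 6]
r10 m[X9→φ3] = [25920, 25920]
r10 m[X5→φ0] = [112, 120]
r10 m[X5→φ4] = [6048, 3888]
r10 m[X5→φ6] = [13824, 51840]
r10 m[X14→φ1] = [1, 1]
fixed point reached at round 10
traceback from X2: (X2=0, X12=1, X6=0, X9=1, X5=1, X14=0), score=155520

assignment: (X2=0, X12=1, X6=0, X9=1, X5=1, X14=0); score = 155520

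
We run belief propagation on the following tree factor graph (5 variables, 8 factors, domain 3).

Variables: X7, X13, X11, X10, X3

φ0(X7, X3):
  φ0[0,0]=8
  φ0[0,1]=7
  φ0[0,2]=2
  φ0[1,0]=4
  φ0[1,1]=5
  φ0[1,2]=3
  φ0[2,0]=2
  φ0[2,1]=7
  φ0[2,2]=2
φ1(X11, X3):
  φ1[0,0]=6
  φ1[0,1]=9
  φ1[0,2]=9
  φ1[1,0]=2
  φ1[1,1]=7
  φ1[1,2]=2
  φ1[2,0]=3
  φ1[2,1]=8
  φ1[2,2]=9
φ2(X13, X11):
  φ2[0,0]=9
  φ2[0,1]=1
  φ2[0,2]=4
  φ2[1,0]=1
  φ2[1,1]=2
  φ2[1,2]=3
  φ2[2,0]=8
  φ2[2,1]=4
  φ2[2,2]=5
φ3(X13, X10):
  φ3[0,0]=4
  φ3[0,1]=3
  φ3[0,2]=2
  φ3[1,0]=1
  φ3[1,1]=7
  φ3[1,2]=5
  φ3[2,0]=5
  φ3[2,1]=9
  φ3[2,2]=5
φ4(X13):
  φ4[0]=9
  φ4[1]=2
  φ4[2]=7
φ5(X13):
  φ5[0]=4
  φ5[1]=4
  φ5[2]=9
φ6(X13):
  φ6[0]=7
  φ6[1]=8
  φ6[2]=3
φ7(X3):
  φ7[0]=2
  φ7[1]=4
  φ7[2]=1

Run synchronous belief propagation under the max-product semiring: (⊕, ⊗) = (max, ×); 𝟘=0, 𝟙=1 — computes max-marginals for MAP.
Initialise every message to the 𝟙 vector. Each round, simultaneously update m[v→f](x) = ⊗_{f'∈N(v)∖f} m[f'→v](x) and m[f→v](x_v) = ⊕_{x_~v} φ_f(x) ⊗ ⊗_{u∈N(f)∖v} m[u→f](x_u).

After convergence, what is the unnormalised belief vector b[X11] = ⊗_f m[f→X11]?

b[X11] = [3429216, 1333584, 1905120]

init: all messages = 𝟙 over 3 values
r1 m[φ0→X7] = [8, 5, 7]
r1 m[φ0→X3] = [8, 7, 3]
r1 m[φ1→X11] = [9, 7, 9]
r1 m[φ1→X3] = [6, 9, 9]
r1 m[φ2→X13] = [9, 3, 8]
r1 m[φ2→X11] = [9, 4, 5]
r1 m[φ3→X13] = [4, 7, 9]
r1 m[φ3→X10] = [5, 9, 5]
r1 m[φ4→X13] = [9, 2, 7]
r1 m[φ5→X13] = [4, 4, 9]
r1 m[φ6→X13] = [7, 8, 3]
r1 m[φ7→X3] = [2, 4, 1]
r1 m[X7→φ0] = [1, 1, 1]
r1 m[X13→φ2] = [1, 1, 1]
r1 m[X13→φ3] = [1, 1, 1]
r1 m[X13→φ4] = [1, 1, 1]
r1 m[X13→φ5] = [1, 1, 1]
r1 m[X13→φ6] = [1, 1, 1]
r1 m[X11→φ1] = [1, 1, 1]
r1 m[X11→φ2] = [1, 1, 1]
r1 m[X10→φ3] = [1, 1, 1]
r1 m[X3→φ0] = [1, 1, 1]
r1 m[X3→φ1] = [1, 1, 1]
r1 m[X3→φ7] = [1, 1, 1]
r2 m[φ0→X7] = [8, 5, 7]
r2 m[φ0→X3] = [8, 7, 3]
r2 m[φ1→X11] = [9, 7, 9]
r2 m[φ1→X3] = [6, 9, 9]
r2 m[φ2→X13] = [9, 3, 8]
r2 m[φ2→X11] = [9, 4, 5]
r2 m[φ3→X13] = [4, 7, 9]
r2 m[φ3→X10] = [5, 9, 5]
r2 m[φ4→X13] = [9, 2, 7]
r2 m[φ5→X13] = [4, 4, 9]
r2 m[φ6→X13] = [7, 8, 3]
r2 m[φ7→X3] = [2, 4, 1]
r2 m[X7→φ0] = [1, 1, 1]
r2 m[X13→φ2] = [1008, 448, 1701]
r2 m[X13→φ3] = [2268, 192, 1512]
r2 m[X13→φ4] = [1008, 672, 1944]
r2 m[X13→φ5] = [2268, 336, 1512]
r2 m[X13→φ6] = [1296, 168, 4536]
r2 m[X11→φ1] = [9, 4, 5]
r2 m[X11→φ2] = [9, 7, 9]
r2 m[X10→φ3] = [1, 1, 1]
r2 m[X3→φ0] = [12, 36, 9]
r2 m[X3→φ1] = [16, 28, 3]
r2 m[X3→φ7] = [48, 63, 27]
r3 m[φ0→X7] = [252, 180, 252]
r3 m[φ0→X3] = [8, 7, 3]
r3 m[φ1→X11] = [252, 196, 224]
r3 m[φ1→X3] = [54, 81, 81]
r3 m[φ2→X13] = [81, 27, 72]
r3 m[φ2→X11] = [13608, 6804, 8505]
r3 m[φ3→X13] = [4, 7, 9]
r3 m[φ3→X10] = [9072, 13608, 7560]
r3 m[φ4→X13] = [9, 2, 7]
r3 m[φ5→X13] = [4, 4, 9]
r3 m[φ6→X13] = [7, 8, 3]
r3 m[φ7→X3] = [2, 4, 1]
r3 m[X7→φ0] = [1, 1, 1]
r3 m[X13→φ2] = [1008, 448, 1701]
r3 m[X13→φ3] = [2268, 192, 1512]
r3 m[X13→φ4] = [1008, 672, 1944]
r3 m[X13→φ5] = [2268, 336, 1512]
r3 m[X13→φ6] = [1296, 168, 4536]
r3 m[X11→φ1] = [9, 4, 5]
r3 m[X11→φ2] = [9, 7, 9]
r3 m[X10→φ3] = [1, 1, 1]
r3 m[X3→φ0] = [12, 36, 9]
r3 m[X3→φ1] = [16, 28, 3]
r3 m[X3→φ7] = [48, 63, 27]
r4 m[φ0→X7] = [252, 180, 252]
r4 m[φ0→X3] = [8, 7, 3]
r4 m[φ1→X11] = [252, 196, 224]
r4 m[φ1→X3] = [54, 81, 81]
r4 m[φ2→X13] = [81, 27, 72]
r4 m[φ2→X11] = [13608, 6804, 8505]
r4 m[φ3→X13] = [4, 7, 9]
r4 m[φ3→X10] = [9072, 13608, 7560]
r4 m[φ4→X13] = [9, 2, 7]
r4 m[φ5→X13] = [4, 4, 9]
r4 m[φ6→X13] = [7, 8, 3]
r4 m[φ7→X3] = [2, 4, 1]
r4 m[X7→φ0] = [1, 1, 1]
r4 m[X13→φ2] = [1008, 448, 1701]
r4 m[X13→φ3] = [20412, 1728, 13608]
r4 m[X13→φ4] = [9072, 6048, 17496]
r4 m[X13→φ5] = [20412, 3024, 13608]
r4 m[X13→φ6] = [11664, 1512, 40824]
r4 m[X11→φ1] = [13608, 6804, 8505]
r4 m[X11→φ2] = [252, 196, 224]
r4 m[X10→φ3] = [1, 1, 1]
r4 m[X3→φ0] = [108, 324, 81]
r4 m[X3→φ1] = [16, 28, 3]
r4 m[X3→φ7] = [432, 567, 243]
r5 m[φ0→X7] = [2268, 1620, 2268]
r5 m[φ0→X3] = [8, 7, 3]
r5 m[φ1→X11] = [252, 196, 224]
r5 m[φ1→X3] = [81648, 122472, 122472]
r5 m[φ2→X13] = [2268, 672, 2016]
r5 m[φ2→X11] = [13608, 6804, 8505]
r5 m[φ3→X13] = [4, 7, 9]
r5 m[φ3→X10] = [81648, 122472, 68040]
r5 m[φ4→X13] = [9, 2, 7]
r5 m[φ5→X13] = [4, 4, 9]
r5 m[φ6→X13] = [7, 8, 3]
r5 m[φ7→X3] = [2, 4, 1]
r5 m[X7→φ0] = [1, 1, 1]
r5 m[X13→φ2] = [1008, 448, 1701]
r5 m[X13→φ3] = [20412, 1728, 13608]
r5 m[X13→φ4] = [9072, 6048, 17496]
r5 m[X13→φ5] = [20412, 3024, 13608]
r5 m[X13→φ6] = [11664, 1512, 40824]
r5 m[X11→φ1] = [13608, 6804, 8505]
r5 m[X11→φ2] = [252, 196, 224]
r5 m[X10→φ3] = [1, 1, 1]
r5 m[X3→φ0] = [108, 324, 81]
r5 m[X3→φ1] = [16, 28, 3]
r5 m[X3→φ7] = [432, 567, 243]
r6 m[φ0→X7] = [2268, 1620, 2268]
r6 m[φ0→X3] = [8, 7, 3]
r6 m[φ1→X11] = [252, 196, 224]
r6 m[φ1→X3] = [81648, 122472, 122472]
r6 m[φ2→X13] = [2268, 672, 2016]
r6 m[φ2→X11] = [13608, 6804, 8505]
r6 m[φ3→X13] = [4, 7, 9]
r6 m[φ3→X10] = [81648, 122472, 68040]
r6 m[φ4→X13] = [9, 2, 7]
r6 m[φ5→X13] = [4, 4, 9]
r6 m[φ6→X13] = [7, 8, 3]
r6 m[φ7→X3] = [2, 4, 1]
r6 m[X7→φ0] = [1, 1, 1]
r6 m[X13→φ2] = [1008, 448, 1701]
r6 m[X13→φ3] = [571536, 43008, 381024]
r6 m[X13→φ4] = [254016, 150528, 489888]
r6 m[X13→φ5] = [571536, 75264, 381024]
r6 m[X13→φ6] = [326592, 37632, 1143072]
r6 m[X11→φ1] = [13608, 6804, 8505]
r6 m[X11→φ2] = [252, 196, 224]
r6 m[X10→φ3] = [1, 1, 1]
r6 m[X3→φ0] = [163296, 489888, 122472]
r6 m[X3→φ1] = [16, 28, 3]
r6 m[X3→φ7] = [653184, 857304, 367416]
r7 m[φ0→X7] = [3429216, 2449440, 3429216]
r7 m[φ0→X3] = [8, 7, 3]
r7 m[φ1→X11] = [252, 196, 224]
r7 m[φ1→X3] = [81648, 122472, 122472]
r7 m[φ2→X13] = [2268, 672, 2016]
r7 m[φ2→X11] = [13608, 6804, 8505]
r7 m[φ3→X13] = [4, 7, 9]
r7 m[φ3→X10] = [2286144, 3429216, 1905120]
r7 m[φ4→X13] = [9, 2, 7]
r7 m[φ5→X13] = [4, 4, 9]
r7 m[φ6→X13] = [7, 8, 3]
r7 m[φ7→X3] = [2, 4, 1]
r7 m[X7→φ0] = [1, 1, 1]
r7 m[X13→φ2] = [1008, 448, 1701]
r7 m[X13→φ3] = [571536, 43008, 381024]
r7 m[X13→φ4] = [254016, 150528, 489888]
r7 m[X13→φ5] = [571536, 75264, 381024]
r7 m[X13→φ6] = [326592, 37632, 1143072]
r7 m[X11→φ1] = [13608, 6804, 8505]
r7 m[X11→φ2] = [252, 196, 224]
r7 m[X10→φ3] = [1, 1, 1]
r7 m[X3→φ0] = [163296, 489888, 122472]
r7 m[X3→φ1] = [16, 28, 3]
r7 m[X3→φ7] = [653184, 857304, 367416]
r8 m[φ0→X7] = [3429216, 2449440, 3429216]
r8 m[φ0→X3] = [8, 7, 3]
r8 m[φ1→X11] = [252, 196, 224]
r8 m[φ1→X3] = [81648, 122472, 122472]
r8 m[φ2→X13] = [2268, 672, 2016]
r8 m[φ2→X11] = [13608, 6804, 8505]
r8 m[φ3→X13] = [4, 7, 9]
r8 m[φ3→X10] = [2286144, 3429216, 1905120]
r8 m[φ4→X13] = [9, 2, 7]
r8 m[φ5→X13] = [4, 4, 9]
r8 m[φ6→X13] = [7, 8, 3]
r8 m[φ7→X3] = [2, 4, 1]
r8 m[X7→φ0] = [1, 1, 1]
r8 m[X13→φ2] = [1008, 448, 1701]
r8 m[X13→φ3] = [571536, 43008, 381024]
r8 m[X13→φ4] = [254016, 150528, 489888]
r8 m[X13→φ5] = [571536, 75264, 381024]
r8 m[X13→φ6] = [326592, 37632, 1143072]
r8 m[X11→φ1] = [13608, 6804, 8505]
r8 m[X11→φ2] = [252, 196, 224]
r8 m[X10→φ3] = [1, 1, 1]
r8 m[X3→φ0] = [163296, 489888, 122472]
r8 m[X3→φ1] = [16, 28, 3]
r8 m[X3→φ7] = [653184, 857304, 367416]
fixed point reached at round 8
b[X11] = ⊗ incoming = [3429216, 1333584, 1905120]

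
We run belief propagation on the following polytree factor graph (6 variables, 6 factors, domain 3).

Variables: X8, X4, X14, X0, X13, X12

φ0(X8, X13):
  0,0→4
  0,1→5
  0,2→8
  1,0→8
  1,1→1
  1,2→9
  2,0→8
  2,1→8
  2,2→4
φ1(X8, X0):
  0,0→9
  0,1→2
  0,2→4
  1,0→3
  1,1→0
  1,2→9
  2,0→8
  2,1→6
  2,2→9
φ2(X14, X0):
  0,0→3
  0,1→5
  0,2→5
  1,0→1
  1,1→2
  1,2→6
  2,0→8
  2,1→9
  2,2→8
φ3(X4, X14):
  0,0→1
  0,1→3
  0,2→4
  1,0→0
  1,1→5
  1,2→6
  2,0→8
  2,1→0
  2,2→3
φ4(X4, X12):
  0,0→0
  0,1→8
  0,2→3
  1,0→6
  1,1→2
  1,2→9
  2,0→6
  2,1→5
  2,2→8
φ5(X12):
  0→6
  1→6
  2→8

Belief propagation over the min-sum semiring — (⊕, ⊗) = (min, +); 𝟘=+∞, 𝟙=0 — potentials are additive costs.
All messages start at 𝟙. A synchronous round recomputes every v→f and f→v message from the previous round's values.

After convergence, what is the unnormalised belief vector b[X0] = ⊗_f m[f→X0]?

b[X0] = [14, 12, 20]

init: all messages = 𝟙 over 3 values
r1 m[φ0→X8] = [4, 1, 4]
r1 m[φ0→X13] = [4, 1, 4]
r1 m[φ1→X8] = [2, 0, 6]
r1 m[φ1→X0] = [3, 0, 4]
r1 m[φ2→X14] = [3, 1, 8]
r1 m[φ2→X0] = [1, 2, 5]
r1 m[φ3→X4] = [1, 0, 0]
r1 m[φ3→X14] = [0, 0, 3]
r1 m[φ4→X4] = [0, 2, 5]
r1 m[φ4→X12] = [0, 2, 3]
r1 m[φ5→X12] = [6, 6, 8]
r1 m[X8→φ0] = [0, 0, 0]
r1 m[X8→φ1] = [0, 0, 0]
r1 m[X4→φ3] = [0, 0, 0]
r1 m[X4→φ4] = [0, 0, 0]
r1 m[X14→φ2] = [0, 0, 0]
r1 m[X14→φ3] = [0, 0, 0]
r1 m[X0→φ1] = [0, 0, 0]
r1 m[X0→φ2] = [0, 0, 0]
r1 m[X13→φ0] = [0, 0, 0]
r1 m[X12→φ4] = [0, 0, 0]
r1 m[X12→φ5] = [0, 0, 0]
r2 m[φ0→X8] = [4, 1, 4]
r2 m[φ0→X13] = [4, 1, 4]
r2 m[φ1→X8] = [2, 0, 6]
r2 m[φ1→X0] = [3, 0, 4]
r2 m[φ2→X14] = [3, 1, 8]
r2 m[φ2→X0] = [1, 2, 5]
r2 m[φ3→X4] = [1, 0, 0]
r2 m[φ3→X14] = [0, 0, 3]
r2 m[φ4→X4] = [0, 2, 5]
r2 m[φ4→X12] = [0, 2, 3]
r2 m[φ5→X12] = [6, 6, 8]
r2 m[X8→φ0] = [2, 0, 6]
r2 m[X8→φ1] = [4, 1, 4]
r2 m[X4→φ3] = [0, 2, 5]
r2 m[X4→φ4] = [1, 0, 0]
r2 m[X14→φ2] = [0, 0, 3]
r2 m[X14→φ3] = [3, 1, 8]
r2 m[X0→φ1] = [1, 2, 5]
r2 m[X0→φ2] = [3, 0, 4]
r2 m[X13→φ0] = [0, 0, 0]
r2 m[X12→φ4] = [6, 6, 8]
r2 m[X12→φ5] = [0, 2, 3]
r3 m[φ0→X8] = [4, 1, 4]
r3 m[φ0→X13] = [6, 1, 9]
r3 m[φ1→X8] = [4, 2, 8]
r3 m[φ1→X0] = [4, 1, 8]
r3 m[φ2→X14] = [5, 2, 9]
r3 m[φ2→X0] = [1, 2, 5]
r3 m[φ3→X4] = [4, 3, 1]
r3 m[φ3→X14] = [1, 3, 4]
r3 m[φ4→X4] = [6, 8, 11]
r3 m[φ4→X12] = [1, 2, 4]
r3 m[φ5→X12] = [6, 6, 8]
r3 m[X8→φ0] = [2, 0, 6]
r3 m[X8→φ1] = [4, 1, 4]
r3 m[X4→φ3] = [0, 2, 5]
r3 m[X4→φ4] = [1, 0, 0]
r3 m[X14→φ2] = [0, 0, 3]
r3 m[X14→φ3] = [3, 1, 8]
r3 m[X0→φ1] = [1, 2, 5]
r3 m[X0→φ2] = [3, 0, 4]
r3 m[X13→φ0] = [0, 0, 0]
r3 m[X12→φ4] = [6, 6, 8]
r3 m[X12→φ5] = [0, 2, 3]
r4 m[φ0→X8] = [4, 1, 4]
r4 m[φ0→X13] = [6, 1, 9]
r4 m[φ1→X8] = [4, 2, 8]
r4 m[φ1→X0] = [4, 1, 8]
r4 m[φ2→X14] = [5, 2, 9]
r4 m[φ2→X0] = [1, 2, 5]
r4 m[φ3→X4] = [4, 3, 1]
r4 m[φ3→X14] = [1, 3, 4]
r4 m[φ4→X4] = [6, 8, 11]
r4 m[φ4→X12] = [1, 2, 4]
r4 m[φ5→X12] = [6, 6, 8]
r4 m[X8→φ0] = [4, 2, 8]
r4 m[X8→φ1] = [4, 1, 4]
r4 m[X4→φ3] = [6, 8, 11]
r4 m[X4→φ4] = [4, 3, 1]
r4 m[X14→φ2] = [1, 3, 4]
r4 m[X14→φ3] = [5, 2, 9]
r4 m[X0→φ1] = [1, 2, 5]
r4 m[X0→φ2] = [4, 1, 8]
r4 m[X13→φ0] = [0, 0, 0]
r4 m[X12→φ4] = [6, 6, 8]
r4 m[X12→φ5] = [1, 2, 4]
r5 m[φ0→X8] = [4, 1, 4]
r5 m[φ0→X13] = [8, 3, 11]
r5 m[φ1→X8] = [4, 2, 8]
r5 m[φ1→X0] = [4, 1, 8]
r5 m[φ2→X14] = [6, 3, 10]
r5 m[φ2→X0] = [4, 5, 6]
r5 m[φ3→X4] = [5, 5, 2]
r5 m[φ3→X14] = [7, 9, 10]
r5 m[φ4→X4] = [6, 8, 11]
r5 m[φ4→X12] = [4, 5, 7]
r5 m[φ5→X12] = [6, 6, 8]
r5 m[X8→φ0] = [4, 2, 8]
r5 m[X8→φ1] = [4, 1, 4]
r5 m[X4→φ3] = [6, 8, 11]
r5 m[X4→φ4] = [4, 3, 1]
r5 m[X14→φ2] = [1, 3, 4]
r5 m[X14→φ3] = [5, 2, 9]
r5 m[X0→φ1] = [1, 2, 5]
r5 m[X0→φ2] = [4, 1, 8]
r5 m[X13→φ0] = [0, 0, 0]
r5 m[X12→φ4] = [6, 6, 8]
r5 m[X12→φ5] = [1, 2, 4]
r6 m[φ0→X8] = [4, 1, 4]
r6 m[φ0→X13] = [8, 3, 11]
r6 m[φ1→X8] = [4, 2, 8]
r6 m[φ1→X0] = [4, 1, 8]
r6 m[φ2→X14] = [6, 3, 10]
r6 m[φ2→X0] = [4, 5, 6]
r6 m[φ3→X4] = [5, 5, 2]
r6 m[φ3→X14] = [7, 9, 10]
r6 m[φ4→X4] = [6, 8, 11]
r6 m[φ4→X12] = [4, 5, 7]
r6 m[φ5→X12] = [6, 6, 8]
r6 m[X8→φ0] = [4, 2, 8]
r6 m[X8→φ1] = [4, 1, 4]
r6 m[X4→φ3] = [6, 8, 11]
r6 m[X4→φ4] = [5, 5, 2]
r6 m[X14→φ2] = [7, 9, 10]
r6 m[X14→φ3] = [6, 3, 10]
r6 m[X0→φ1] = [4, 5, 6]
r6 m[X0→φ2] = [4, 1, 8]
r6 m[X13→φ0] = [0, 0, 0]
r6 m[X12→φ4] = [6, 6, 8]
r6 m[X12→φ5] = [4, 5, 7]
r7 m[φ0→X8] = [4, 1, 4]
r7 m[φ0→X13] = [8, 3, 11]
r7 m[φ1→X8] = [7, 5, 11]
r7 m[φ1→X0] = [4, 1, 8]
r7 m[φ2→X14] = [6, 3, 10]
r7 m[φ2→X0] = [10, 11, 12]
r7 m[φ3→X4] = [6, 6, 3]
r7 m[φ3→X14] = [7, 9, 10]
r7 m[φ4→X4] = [6, 8, 11]
r7 m[φ4→X12] = [5, 7, 8]
r7 m[φ5→X12] = [6, 6, 8]
r7 m[X8→φ0] = [4, 2, 8]
r7 m[X8→φ1] = [4, 1, 4]
r7 m[X4→φ3] = [6, 8, 11]
r7 m[X4→φ4] = [5, 5, 2]
r7 m[X14→φ2] = [7, 9, 10]
r7 m[X14→φ3] = [6, 3, 10]
r7 m[X0→φ1] = [4, 5, 6]
r7 m[X0→φ2] = [4, 1, 8]
r7 m[X13→φ0] = [0, 0, 0]
r7 m[X12→φ4] = [6, 6, 8]
r7 m[X12→φ5] = [4, 5, 7]
r8 m[φ0→X8] = [4, 1, 4]
r8 m[φ0→X13] = [8, 3, 11]
r8 m[φ1→X8] = [7, 5, 11]
r8 m[φ1→X0] = [4, 1, 8]
r8 m[φ2→X14] = [6, 3, 10]
r8 m[φ2→X0] = [10, 11, 12]
r8 m[φ3→X4] = [6, 6, 3]
r8 m[φ3→X14] = [7, 9, 10]
r8 m[φ4→X4] = [6, 8, 11]
r8 m[φ4→X12] = [5, 7, 8]
r8 m[φ5→X12] = [6, 6, 8]
r8 m[X8→φ0] = [7, 5, 11]
r8 m[X8→φ1] = [4, 1, 4]
r8 m[X4→φ3] = [6, 8, 11]
r8 m[X4→φ4] = [6, 6, 3]
r8 m[X14→φ2] = [7, 9, 10]
r8 m[X14→φ3] = [6, 3, 10]
r8 m[X0→φ1] = [10, 11, 12]
r8 m[X0→φ2] = [4, 1, 8]
r8 m[X13→φ0] = [0, 0, 0]
r8 m[X12→φ4] = [6, 6, 8]
r8 m[X12→φ5] = [5, 7, 8]
r9 m[φ0→X8] = [4, 1, 4]
r9 m[φ0→X13] = [11, 6, 14]
r9 m[φ1→X8] = [13, 11, 17]
r9 m[φ1→X0] = [4, 1, 8]
r9 m[φ2→X14] = [6, 3, 10]
r9 m[φ2→X0] = [10, 11, 12]
r9 m[φ3→X4] = [6, 6, 3]
r9 m[φ3→X14] = [7, 9, 10]
r9 m[φ4→X4] = [6, 8, 11]
r9 m[φ4→X12] = [6, 8, 9]
r9 m[φ5→X12] = [6, 6, 8]
r9 m[X8→φ0] = [7, 5, 11]
r9 m[X8→φ1] = [4, 1, 4]
r9 m[X4→φ3] = [6, 8, 11]
r9 m[X4→φ4] = [6, 6, 3]
r9 m[X14→φ2] = [7, 9, 10]
r9 m[X14→φ3] = [6, 3, 10]
r9 m[X0→φ1] = [10, 11, 12]
r9 m[X0→φ2] = [4, 1, 8]
r9 m[X13→φ0] = [0, 0, 0]
r9 m[X12→φ4] = [6, 6, 8]
r9 m[X12→φ5] = [5, 7, 8]
r10 m[φ0→X8] = [4, 1, 4]
r10 m[φ0→X13] = [11, 6, 14]
r10 m[φ1→X8] = [13, 11, 17]
r10 m[φ1→X0] = [4, 1, 8]
r10 m[φ2→X14] = [6, 3, 10]
r10 m[φ2→X0] = [10, 11, 12]
r10 m[φ3→X4] = [6, 6, 3]
r10 m[φ3→X14] = [7, 9, 10]
r10 m[φ4→X4] = [6, 8, 11]
r10 m[φ4→X12] = [6, 8, 9]
r10 m[φ5→X12] = [6, 6, 8]
r10 m[X8→φ0] = [13, 11, 17]
r10 m[X8→φ1] = [4, 1, 4]
r10 m[X4→φ3] = [6, 8, 11]
r10 m[X4→φ4] = [6, 6, 3]
r10 m[X14→φ2] = [7, 9, 10]
r10 m[X14→φ3] = [6, 3, 10]
r10 m[X0→φ1] = [10, 11, 12]
r10 m[X0→φ2] = [4, 1, 8]
r10 m[X13→φ0] = [0, 0, 0]
r10 m[X12→φ4] = [6, 6, 8]
r10 m[X12→φ5] = [6, 8, 9]
r11 m[φ0→X8] = [4, 1, 4]
r11 m[φ0→X13] = [17, 12, 20]
r11 m[φ1→X8] = [13, 11, 17]
r11 m[φ1→X0] = [4, 1, 8]
r11 m[φ2→X14] = [6, 3, 10]
r11 m[φ2→X0] = [10, 11, 12]
r11 m[φ3→X4] = [6, 6, 3]
r11 m[φ3→X14] = [7, 9, 10]
r11 m[φ4→X4] = [6, 8, 11]
r11 m[φ4→X12] = [6, 8, 9]
r11 m[φ5→X12] = [6, 6, 8]
r11 m[X8→φ0] = [13, 11, 17]
r11 m[X8→φ1] = [4, 1, 4]
r11 m[X4→φ3] = [6, 8, 11]
r11 m[X4→φ4] = [6, 6, 3]
r11 m[X14→φ2] = [7, 9, 10]
r11 m[X14→φ3] = [6, 3, 10]
r11 m[X0→φ1] = [10, 11, 12]
r11 m[X0→φ2] = [4, 1, 8]
r11 m[X13→φ0] = [0, 0, 0]
r11 m[X12→φ4] = [6, 6, 8]
r11 m[X12→φ5] = [6, 8, 9]
r12 m[φ0→X8] = [4, 1, 4]
r12 m[φ0→X13] = [17, 12, 20]
r12 m[φ1→X8] = [13, 11, 17]
r12 m[φ1→X0] = [4, 1, 8]
r12 m[φ2→X14] = [6, 3, 10]
r12 m[φ2→X0] = [10, 11, 12]
r12 m[φ3→X4] = [6, 6, 3]
r12 m[φ3→X14] = [7, 9, 10]
r12 m[φ4→X4] = [6, 8, 11]
r12 m[φ4→X12] = [6, 8, 9]
r12 m[φ5→X12] = [6, 6, 8]
r12 m[X8→φ0] = [13, 11, 17]
r12 m[X8→φ1] = [4, 1, 4]
r12 m[X4→φ3] = [6, 8, 11]
r12 m[X4→φ4] = [6, 6, 3]
r12 m[X14→φ2] = [7, 9, 10]
r12 m[X14→φ3] = [6, 3, 10]
r12 m[X0→φ1] = [10, 11, 12]
r12 m[X0→φ2] = [4, 1, 8]
r12 m[X13→φ0] = [0, 0, 0]
r12 m[X12→φ4] = [6, 6, 8]
r12 m[X12→φ5] = [6, 8, 9]
fixed point reached at round 12
b[X0] = ⊗ incoming = [14, 12, 20]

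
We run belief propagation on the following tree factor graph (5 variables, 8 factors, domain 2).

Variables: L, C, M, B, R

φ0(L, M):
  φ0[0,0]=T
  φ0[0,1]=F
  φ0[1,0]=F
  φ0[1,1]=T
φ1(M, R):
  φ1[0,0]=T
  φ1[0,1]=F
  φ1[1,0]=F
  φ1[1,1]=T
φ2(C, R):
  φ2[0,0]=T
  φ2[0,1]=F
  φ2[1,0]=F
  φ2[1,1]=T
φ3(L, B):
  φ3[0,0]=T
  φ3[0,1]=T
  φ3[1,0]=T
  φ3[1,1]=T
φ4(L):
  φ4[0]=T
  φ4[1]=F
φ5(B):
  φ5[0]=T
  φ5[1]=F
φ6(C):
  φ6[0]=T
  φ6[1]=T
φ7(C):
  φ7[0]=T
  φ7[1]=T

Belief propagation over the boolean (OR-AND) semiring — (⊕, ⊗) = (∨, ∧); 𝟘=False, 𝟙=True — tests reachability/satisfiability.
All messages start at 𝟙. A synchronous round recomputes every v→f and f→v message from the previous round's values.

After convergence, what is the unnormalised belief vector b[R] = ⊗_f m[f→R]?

init: all messages = 𝟙 over 2 values
r1 m[φ0→L] = [T, T]
r1 m[φ0→M] = [T, T]
r1 m[φ1→M] = [T, T]
r1 m[φ1→R] = [T, T]
r1 m[φ2→C] = [T, T]
r1 m[φ2→R] = [T, T]
r1 m[φ3→L] = [T, T]
r1 m[φ3→B] = [T, T]
r1 m[φ4→L] = [T, F]
r1 m[φ5→B] = [T, F]
r1 m[φ6→C] = [T, T]
r1 m[φ7→C] = [T, T]
r1 m[L→φ0] = [T, T]
r1 m[L→φ3] = [T, T]
r1 m[L→φ4] = [T, T]
r1 m[C→φ2] = [T, T]
r1 m[C→φ6] = [T, T]
r1 m[C→φ7] = [T, T]
r1 m[M→φ0] = [T, T]
r1 m[M→φ1] = [T, T]
r1 m[B→φ3] = [T, T]
r1 m[B→φ5] = [T, T]
r1 m[R→φ1] = [T, T]
r1 m[R→φ2] = [T, T]
r2 m[φ0→L] = [T, T]
r2 m[φ0→M] = [T, T]
r2 m[φ1→M] = [T, T]
r2 m[φ1→R] = [T, T]
r2 m[φ2→C] = [T, T]
r2 m[φ2→R] = [T, T]
r2 m[φ3→L] = [T, T]
r2 m[φ3→B] = [T, T]
r2 m[φ4→L] = [T, F]
r2 m[φ5→B] = [T, F]
r2 m[φ6→C] = [T, T]
r2 m[φ7→C] = [T, T]
r2 m[L→φ0] = [T, F]
r2 m[L→φ3] = [T, F]
r2 m[L→φ4] = [T, T]
r2 m[C→φ2] = [T, T]
r2 m[C→φ6] = [T, T]
r2 m[C→φ7] = [T, T]
r2 m[M→φ0] = [T, T]
r2 m[M→φ1] = [T, T]
r2 m[B→φ3] = [T, F]
r2 m[B→φ5] = [T, T]
r2 m[R→φ1] = [T, T]
r2 m[R→φ2] = [T, T]
r3 m[φ0→L] = [T, T]
r3 m[φ0→M] = [T, F]
r3 m[φ1→M] = [T, T]
r3 m[φ1→R] = [T, T]
r3 m[φ2→C] = [T, T]
r3 m[φ2→R] = [T, T]
r3 m[φ3→L] = [T, T]
r3 m[φ3→B] = [T, T]
r3 m[φ4→L] = [T, F]
r3 m[φ5→B] = [T, F]
r3 m[φ6→C] = [T, T]
r3 m[φ7→C] = [T, T]
r3 m[L→φ0] = [T, F]
r3 m[L→φ3] = [T, F]
r3 m[L→φ4] = [T, T]
r3 m[C→φ2] = [T, T]
r3 m[C→φ6] = [T, T]
r3 m[C→φ7] = [T, T]
r3 m[M→φ0] = [T, T]
r3 m[M→φ1] = [T, T]
r3 m[B→φ3] = [T, F]
r3 m[B→φ5] = [T, T]
r3 m[R→φ1] = [T, T]
r3 m[R→φ2] = [T, T]
r4 m[φ0→L] = [T, T]
r4 m[φ0→M] = [T, F]
r4 m[φ1→M] = [T, T]
r4 m[φ1→R] = [T, T]
r4 m[φ2→C] = [T, T]
r4 m[φ2→R] = [T, T]
r4 m[φ3→L] = [T, T]
r4 m[φ3→B] = [T, T]
r4 m[φ4→L] = [T, F]
r4 m[φ5→B] = [T, F]
r4 m[φ6→C] = [T, T]
r4 m[φ7→C] = [T, T]
r4 m[L→φ0] = [T, F]
r4 m[L→φ3] = [T, F]
r4 m[L→φ4] = [T, T]
r4 m[C→φ2] = [T, T]
r4 m[C→φ6] = [T, T]
r4 m[C→φ7] = [T, T]
r4 m[M→φ0] = [T, T]
r4 m[M→φ1] = [T, F]
r4 m[B→φ3] = [T, F]
r4 m[B→φ5] = [T, T]
r4 m[R→φ1] = [T, T]
r4 m[R→φ2] = [T, T]
r5 m[φ0→L] = [T, T]
r5 m[φ0→M] = [T, F]
r5 m[φ1→M] = [T, T]
r5 m[φ1→R] = [T, F]
r5 m[φ2→C] = [T, T]
r5 m[φ2→R] = [T, T]
r5 m[φ3→L] = [T, T]
r5 m[φ3→B] = [T, T]
r5 m[φ4→L] = [T, F]
r5 m[φ5→B] = [T, F]
r5 m[φ6→C] = [T, T]
r5 m[φ7→C] = [T, T]
r5 m[L→φ0] = [T, F]
r5 m[L→φ3] = [T, F]
r5 m[L→φ4] = [T, T]
r5 m[C→φ2] = [T, T]
r5 m[C→φ6] = [T, T]
r5 m[C→φ7] = [T, T]
r5 m[M→φ0] = [T, T]
r5 m[M→φ1] = [T, F]
r5 m[B→φ3] = [T, F]
r5 m[B→φ5] = [T, T]
r5 m[R→φ1] = [T, T]
r5 m[R→φ2] = [T, T]
r6 m[φ0→L] = [T, T]
r6 m[φ0→M] = [T, F]
r6 m[φ1→M] = [T, T]
r6 m[φ1→R] = [T, F]
r6 m[φ2→C] = [T, T]
r6 m[φ2→R] = [T, T]
r6 m[φ3→L] = [T, T]
r6 m[φ3→B] = [T, T]
r6 m[φ4→L] = [T, F]
r6 m[φ5→B] = [T, F]
r6 m[φ6→C] = [T, T]
r6 m[φ7→C] = [T, T]
r6 m[L→φ0] = [T, F]
r6 m[L→φ3] = [T, F]
r6 m[L→φ4] = [T, T]
r6 m[C→φ2] = [T, T]
r6 m[C→φ6] = [T, T]
r6 m[C→φ7] = [T, T]
r6 m[M→φ0] = [T, T]
r6 m[M→φ1] = [T, F]
r6 m[B→φ3] = [T, F]
r6 m[B→φ5] = [T, T]
r6 m[R→φ1] = [T, T]
r6 m[R→φ2] = [T, F]
r7 m[φ0→L] = [T, T]
r7 m[φ0→M] = [T, F]
r7 m[φ1→M] = [T, T]
r7 m[φ1→R] = [T, F]
r7 m[φ2→C] = [T, F]
r7 m[φ2→R] = [T, T]
r7 m[φ3→L] = [T, T]
r7 m[φ3→B] = [T, T]
r7 m[φ4→L] = [T, F]
r7 m[φ5→B] = [T, F]
r7 m[φ6→C] = [T, T]
r7 m[φ7→C] = [T, T]
r7 m[L→φ0] = [T, F]
r7 m[L→φ3] = [T, F]
r7 m[L→φ4] = [T, T]
r7 m[C→φ2] = [T, T]
r7 m[C→φ6] = [T, T]
r7 m[C→φ7] = [T, T]
r7 m[M→φ0] = [T, T]
r7 m[M→φ1] = [T, F]
r7 m[B→φ3] = [T, F]
r7 m[B→φ5] = [T, T]
r7 m[R→φ1] = [T, T]
r7 m[R→φ2] = [T, F]
r8 m[φ0→L] = [T, T]
r8 m[φ0→M] = [T, F]
r8 m[φ1→M] = [T, T]
r8 m[φ1→R] = [T, F]
r8 m[φ2→C] = [T, F]
r8 m[φ2→R] = [T, T]
r8 m[φ3→L] = [T, T]
r8 m[φ3→B] = [T, T]
r8 m[φ4→L] = [T, F]
r8 m[φ5→B] = [T, F]
r8 m[φ6→C] = [T, T]
r8 m[φ7→C] = [T, T]
r8 m[L→φ0] = [T, F]
r8 m[L→φ3] = [T, F]
r8 m[L→φ4] = [T, T]
r8 m[C→φ2] = [T, T]
r8 m[C→φ6] = [T, F]
r8 m[C→φ7] = [T, F]
r8 m[M→φ0] = [T, T]
r8 m[M→φ1] = [T, F]
r8 m[B→φ3] = [T, F]
r8 m[B→φ5] = [T, T]
r8 m[R→φ1] = [T, T]
r8 m[R→φ2] = [T, F]
r9 m[φ0→L] = [T, T]
r9 m[φ0→M] = [T, F]
r9 m[φ1→M] = [T, T]
r9 m[φ1→R] = [T, F]
r9 m[φ2→C] = [T, F]
r9 m[φ2→R] = [T, T]
r9 m[φ3→L] = [T, T]
r9 m[φ3→B] = [T, T]
r9 m[φ4→L] = [T, F]
r9 m[φ5→B] = [T, F]
r9 m[φ6→C] = [T, T]
r9 m[φ7→C] = [T, T]
r9 m[L→φ0] = [T, F]
r9 m[L→φ3] = [T, F]
r9 m[L→φ4] = [T, T]
r9 m[C→φ2] = [T, T]
r9 m[C→φ6] = [T, F]
r9 m[C→φ7] = [T, F]
r9 m[M→φ0] = [T, T]
r9 m[M→φ1] = [T, F]
r9 m[B→φ3] = [T, F]
r9 m[B→φ5] = [T, T]
r9 m[R→φ1] = [T, T]
r9 m[R→φ2] = [T, F]
fixed point reached at round 9
b[R] = ⊗ incoming = [T, F]

b[R] = [T, F]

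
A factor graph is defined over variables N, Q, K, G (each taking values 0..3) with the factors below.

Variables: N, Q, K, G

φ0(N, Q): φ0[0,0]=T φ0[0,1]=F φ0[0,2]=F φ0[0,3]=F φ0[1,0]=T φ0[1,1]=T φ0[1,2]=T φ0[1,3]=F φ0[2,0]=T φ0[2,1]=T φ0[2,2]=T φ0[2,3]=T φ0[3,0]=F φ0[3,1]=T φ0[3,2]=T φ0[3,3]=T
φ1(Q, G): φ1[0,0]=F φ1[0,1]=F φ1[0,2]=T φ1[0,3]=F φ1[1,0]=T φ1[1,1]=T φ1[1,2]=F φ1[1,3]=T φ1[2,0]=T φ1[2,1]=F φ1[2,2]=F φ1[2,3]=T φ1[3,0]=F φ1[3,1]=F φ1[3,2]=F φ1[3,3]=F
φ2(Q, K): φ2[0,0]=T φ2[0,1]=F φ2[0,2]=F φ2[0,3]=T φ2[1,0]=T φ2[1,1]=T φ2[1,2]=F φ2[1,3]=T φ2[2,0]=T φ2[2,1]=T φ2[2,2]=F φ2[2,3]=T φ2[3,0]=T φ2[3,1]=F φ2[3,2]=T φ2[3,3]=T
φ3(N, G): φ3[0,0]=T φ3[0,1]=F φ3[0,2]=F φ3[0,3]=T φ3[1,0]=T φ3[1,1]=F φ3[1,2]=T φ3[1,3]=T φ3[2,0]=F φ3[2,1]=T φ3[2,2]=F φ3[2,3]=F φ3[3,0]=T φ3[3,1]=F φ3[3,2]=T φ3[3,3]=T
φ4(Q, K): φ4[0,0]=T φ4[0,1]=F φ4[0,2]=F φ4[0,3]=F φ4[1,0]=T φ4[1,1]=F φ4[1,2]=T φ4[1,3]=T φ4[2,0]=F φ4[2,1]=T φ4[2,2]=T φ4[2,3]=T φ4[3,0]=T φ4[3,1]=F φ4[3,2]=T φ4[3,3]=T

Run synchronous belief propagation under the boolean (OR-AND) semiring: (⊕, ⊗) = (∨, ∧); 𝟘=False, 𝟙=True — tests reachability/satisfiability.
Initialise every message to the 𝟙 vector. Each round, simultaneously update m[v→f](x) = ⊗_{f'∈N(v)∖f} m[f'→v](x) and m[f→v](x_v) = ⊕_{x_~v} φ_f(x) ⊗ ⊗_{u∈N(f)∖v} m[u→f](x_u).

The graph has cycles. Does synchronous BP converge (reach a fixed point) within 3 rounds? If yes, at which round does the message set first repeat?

NOT CONVERGED within 3 rounds

init: all messages = 𝟙 over 4 values
r1 m[φ0→N] = [T, T, T, T]
r1 m[φ0→Q] = [T, T, T, T]
r1 m[φ1→Q] = [T, T, T, F]
r1 m[φ1→G] = [T, T, T, T]
r1 m[φ2→Q] = [T, T, T, T]
r1 m[φ2→K] = [T, T, T, T]
r1 m[φ3→N] = [T, T, T, T]
r1 m[φ3→G] = [T, T, T, T]
r1 m[φ4→Q] = [T, T, T, T]
r1 m[φ4→K] = [T, T, T, T]
r1 m[N→φ0] = [T, T, T, T]
r1 m[N→φ3] = [T, T, T, T]
r1 m[Q→φ0] = [T, T, T, T]
r1 m[Q→φ1] = [T, T, T, T]
r1 m[Q→φ2] = [T, T, T, T]
r1 m[Q→φ4] = [T, T, T, T]
r1 m[K→φ2] = [T, T, T, T]
r1 m[K→φ4] = [T, T, T, T]
r1 m[G→φ1] = [T, T, T, T]
r1 m[G→φ3] = [T, T, T, T]
r2 m[φ0→N] = [T, T, T, T]
r2 m[φ0→Q] = [T, T, T, T]
r2 m[φ1→Q] = [T, T, T, F]
r2 m[φ1→G] = [T, T, T, T]
r2 m[φ2→Q] = [T, T, T, T]
r2 m[φ2→K] = [T, T, T, T]
r2 m[φ3→N] = [T, T, T, T]
r2 m[φ3→G] = [T, T, T, T]
r2 m[φ4→Q] = [T, T, T, T]
r2 m[φ4→K] = [T, T, T, T]
r2 m[N→φ0] = [T, T, T, T]
r2 m[N→φ3] = [T, T, T, T]
r2 m[Q→φ0] = [T, T, T, F]
r2 m[Q→φ1] = [T, T, T, T]
r2 m[Q→φ2] = [T, T, T, F]
r2 m[Q→φ4] = [T, T, T, F]
r2 m[K→φ2] = [T, T, T, T]
r2 m[K→φ4] = [T, T, T, T]
r2 m[G→φ1] = [T, T, T, T]
r2 m[G→φ3] = [T, T, T, T]
r3 m[φ0→N] = [T, T, T, T]
r3 m[φ0→Q] = [T, T, T, T]
r3 m[φ1→Q] = [T, T, T, F]
r3 m[φ1→G] = [T, T, T, T]
r3 m[φ2→Q] = [T, T, T, T]
r3 m[φ2→K] = [T, T, F, T]
r3 m[φ3→N] = [T, T, T, T]
r3 m[φ3→G] = [T, T, T, T]
r3 m[φ4→Q] = [T, T, T, T]
r3 m[φ4→K] = [T, T, T, T]
r3 m[N→φ0] = [T, T, T, T]
r3 m[N→φ3] = [T, T, T, T]
r3 m[Q→φ0] = [T, T, T, F]
r3 m[Q→φ1] = [T, T, T, T]
r3 m[Q→φ2] = [T, T, T, F]
r3 m[Q→φ4] = [T, T, T, F]
r3 m[K→φ2] = [T, T, T, T]
r3 m[K→φ4] = [T, T, T, T]
r3 m[G→φ1] = [T, T, T, T]
r3 m[G→φ3] = [T, T, T, T]
no fixed point within 3 rounds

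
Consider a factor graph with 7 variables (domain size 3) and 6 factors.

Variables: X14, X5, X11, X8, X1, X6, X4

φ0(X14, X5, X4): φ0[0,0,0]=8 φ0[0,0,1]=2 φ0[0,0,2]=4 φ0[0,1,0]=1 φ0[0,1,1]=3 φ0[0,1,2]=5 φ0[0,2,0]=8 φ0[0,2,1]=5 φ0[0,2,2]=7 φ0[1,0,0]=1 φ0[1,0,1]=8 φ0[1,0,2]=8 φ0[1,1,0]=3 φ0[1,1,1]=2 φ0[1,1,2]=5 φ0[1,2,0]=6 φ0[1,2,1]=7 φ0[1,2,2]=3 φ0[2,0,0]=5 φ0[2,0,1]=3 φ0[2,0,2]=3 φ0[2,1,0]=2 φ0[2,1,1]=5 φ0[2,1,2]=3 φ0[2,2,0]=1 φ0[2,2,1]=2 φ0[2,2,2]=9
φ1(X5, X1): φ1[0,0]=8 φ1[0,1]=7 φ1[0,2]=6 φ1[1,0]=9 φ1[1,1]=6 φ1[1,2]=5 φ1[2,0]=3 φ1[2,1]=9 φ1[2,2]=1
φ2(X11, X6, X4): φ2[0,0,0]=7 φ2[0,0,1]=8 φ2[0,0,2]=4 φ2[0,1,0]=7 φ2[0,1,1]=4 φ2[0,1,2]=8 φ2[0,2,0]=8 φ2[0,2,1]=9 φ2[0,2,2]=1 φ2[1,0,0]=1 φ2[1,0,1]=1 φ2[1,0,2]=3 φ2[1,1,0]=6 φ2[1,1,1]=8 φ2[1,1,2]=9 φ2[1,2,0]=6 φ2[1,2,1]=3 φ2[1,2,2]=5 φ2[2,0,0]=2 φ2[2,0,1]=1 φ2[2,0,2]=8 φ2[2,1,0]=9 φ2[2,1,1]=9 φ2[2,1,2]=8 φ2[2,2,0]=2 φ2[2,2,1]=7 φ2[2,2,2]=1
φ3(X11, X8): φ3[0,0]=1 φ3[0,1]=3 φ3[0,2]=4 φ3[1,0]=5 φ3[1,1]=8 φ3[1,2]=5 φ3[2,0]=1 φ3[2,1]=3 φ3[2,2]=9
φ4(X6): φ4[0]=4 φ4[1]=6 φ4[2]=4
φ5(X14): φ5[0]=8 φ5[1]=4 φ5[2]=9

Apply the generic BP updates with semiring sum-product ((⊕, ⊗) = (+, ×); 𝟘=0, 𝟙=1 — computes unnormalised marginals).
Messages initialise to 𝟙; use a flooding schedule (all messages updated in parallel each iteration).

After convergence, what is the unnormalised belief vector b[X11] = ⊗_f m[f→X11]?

b[X11] = [9740864, 18588528, 14833130]

init: all messages = 𝟙 over 3 values
r1 m[φ0→X14] = [43, 43, 33]
r1 m[φ0→X5] = [42, 29, 48]
r1 m[φ0→X4] = [35, 37, 47]
r1 m[φ1→X5] = [21, 20, 13]
r1 m[φ1→X1] = [20, 22, 12]
r1 m[φ2→X11] = [56, 42, 47]
r1 m[φ2→X6] = [35, 68, 42]
r1 m[φ2→X4] = [48, 50, 47]
r1 m[φ3→X11] = [8, 18, 13]
r1 m[φ3→X8] = [7, 14, 18]
r1 m[φ4→X6] = [4, 6, 4]
r1 m[φ5→X14] = [8, 4, 9]
r1 m[X14→φ0] = [1, 1, 1]
r1 m[X14→φ5] = [1, 1, 1]
r1 m[X5→φ0] = [1, 1, 1]
r1 m[X5→φ1] = [1, 1, 1]
r1 m[X11→φ2] = [1, 1, 1]
r1 m[X11→φ3] = [1, 1, 1]
r1 m[X8→φ3] = [1, 1, 1]
r1 m[X1→φ1] = [1, 1, 1]
r1 m[X6→φ2] = [1, 1, 1]
r1 m[X6→φ4] = [1, 1, 1]
r1 m[X4→φ0] = [1, 1, 1]
r1 m[X4→φ2] = [1, 1, 1]
r2 m[φ0→X14] = [43, 43, 33]
r2 m[φ0→X5] = [42, 29, 48]
r2 m[φ0→X4] = [35, 37, 47]
r2 m[φ1→X5] = [21, 20, 13]
r2 m[φ1→X1] = [20, 22, 12]
r2 m[φ2→X11] = [56, 42, 47]
r2 m[φ2→X6] = [35, 68, 42]
r2 m[φ2→X4] = [48, 50, 47]
r2 m[φ3→X11] = [8, 18, 13]
r2 m[φ3→X8] = [7, 14, 18]
r2 m[φ4→X6] = [4, 6, 4]
r2 m[φ5→X14] = [8, 4, 9]
r2 m[X14→φ0] = [8, 4, 9]
r2 m[X14→φ5] = [43, 43, 33]
r2 m[X5→φ0] = [21, 20, 13]
r2 m[X5→φ1] = [42, 29, 48]
r2 m[X11→φ2] = [8, 18, 13]
r2 m[X11→φ3] = [56, 42, 47]
r2 m[X8→φ3] = [1, 1, 1]
r2 m[X1→φ1] = [1, 1, 1]
r2 m[X6→φ2] = [4, 6, 4]
r2 m[X6→φ4] = [35, 68, 42]
r2 m[X4→φ0] = [48, 50, 47]
r2 m[X4→φ2] = [35, 37, 47]
r3 m[φ0→X14] = [35291, 37011, 28314]
r3 m[φ0→X5] = [13451, 9763, 15959]
r3 m[φ0→X4] = [4394, 4233, 5588]
r3 m[φ1→X5] = [21, 20, 13]
r3 m[φ1→X1] = [741, 900, 445]
r3 m[φ2→X11] = [10170, 8650, 9580]
r3 m[φ2→X6] = [15945, 36186, 20176]
r3 m[φ2→X4] = [2878, 3006, 3184]
r3 m[φ3→X11] = [8, 18, 13]
r3 m[φ3→X8] = [313, 645, 857]
r3 m[φ4→X6] = [4, 6, 4]
r3 m[φ5→X14] = [8, 4, 9]
r3 m[X14→φ0] = [8, 4, 9]
r3 m[X14→φ5] = [43, 43, 33]
r3 m[X5→φ0] = [21, 20, 13]
r3 m[X5→φ1] = [42, 29, 48]
r3 m[X11→φ2] = [8, 18, 13]
r3 m[X11→φ3] = [56, 42, 47]
r3 m[X8→φ3] = [1, 1, 1]
r3 m[X1→φ1] = [1, 1, 1]
r3 m[X6→φ2] = [4, 6, 4]
r3 m[X6→φ4] = [35, 68, 42]
r3 m[X4→φ0] = [48, 50, 47]
r3 m[X4→φ2] = [35, 37, 47]
r4 m[φ0→X14] = [35291, 37011, 28314]
r4 m[φ0→X5] = [13451, 9763, 15959]
r4 m[φ0→X4] = [4394, 4233, 5588]
r4 m[φ1→X5] = [21, 20, 13]
r4 m[φ1→X1] = [741, 900, 445]
r4 m[φ2→X11] = [10170, 8650, 9580]
r4 m[φ2→X6] = [15945, 36186, 20176]
r4 m[φ2→X4] = [2878, 3006, 3184]
r4 m[φ3→X11] = [8, 18, 13]
r4 m[φ3→X8] = [313, 645, 857]
r4 m[φ4→X6] = [4, 6, 4]
r4 m[φ5→X14] = [8, 4, 9]
r4 m[X14→φ0] = [8, 4, 9]
r4 m[X14→φ5] = [35291, 37011, 28314]
r4 m[X5→φ0] = [21, 20, 13]
r4 m[X5→φ1] = [13451, 9763, 15959]
r4 m[X11→φ2] = [8, 18, 13]
r4 m[X11→φ3] = [10170, 8650, 9580]
r4 m[X8→φ3] = [1, 1, 1]
r4 m[X1→φ1] = [1, 1, 1]
r4 m[X6→φ2] = [4, 6, 4]
r4 m[X6→φ4] = [15945, 36186, 20176]
r4 m[X4→φ0] = [2878, 3006, 3184]
r4 m[X4→φ2] = [4394, 4233, 5588]
r5 m[φ0→X14] = [2217978, 2333884, 1787018]
r5 m[φ0→X5] = [840408, 617834, 1012098]
r5 m[φ0→X4] = [4394, 4233, 5588]
r5 m[φ1→X5] = [21, 20, 13]
r5 m[φ1→X1] = [243352, 296366, 145480]
r5 m[φ2→X11] = [1217608, 1032696, 1141010]
r5 m[φ2→X6] = [1903255, 4319023, 2408841]
r5 m[φ2→X4] = [2878, 3006, 3184]
r5 m[φ3→X11] = [8, 18, 13]
r5 m[φ3→X8] = [63000, 128450, 170150]
r5 m[φ4→X6] = [4, 6, 4]
r5 m[φ5→X14] = [8, 4, 9]
r5 m[X14→φ0] = [8, 4, 9]
r5 m[X14→φ5] = [35291, 37011, 28314]
r5 m[X5→φ0] = [21, 20, 13]
r5 m[X5→φ1] = [13451, 9763, 15959]
r5 m[X11→φ2] = [8, 18, 13]
r5 m[X11→φ3] = [10170, 8650, 9580]
r5 m[X8→φ3] = [1, 1, 1]
r5 m[X1→φ1] = [1, 1, 1]
r5 m[X6→φ2] = [4, 6, 4]
r5 m[X6→φ4] = [15945, 36186, 20176]
r5 m[X4→φ0] = [2878, 3006, 3184]
r5 m[X4→φ2] = [4394, 4233, 5588]
r6 m[φ0→X14] = [2217978, 2333884, 1787018]
r6 m[φ0→X5] = [840408, 617834, 1012098]
r6 m[φ0→X4] = [4394, 4233, 5588]
r6 m[φ1→X5] = [21, 20, 13]
r6 m[φ1→X1] = [243352, 296366, 145480]
r6 m[φ2→X11] = [1217608, 1032696, 1141010]
r6 m[φ2→X6] = [1903255, 4319023, 2408841]
r6 m[φ2→X4] = [2878, 3006, 3184]
r6 m[φ3→X11] = [8, 18, 13]
r6 m[φ3→X8] = [63000, 128450, 170150]
r6 m[φ4→X6] = [4, 6, 4]
r6 m[φ5→X14] = [8, 4, 9]
r6 m[X14→φ0] = [8, 4, 9]
r6 m[X14→φ5] = [2217978, 2333884, 1787018]
r6 m[X5→φ0] = [21, 20, 13]
r6 m[X5→φ1] = [840408, 617834, 1012098]
r6 m[X11→φ2] = [8, 18, 13]
r6 m[X11→φ3] = [1217608, 1032696, 1141010]
r6 m[X8→φ3] = [1, 1, 1]
r6 m[X1→φ1] = [1, 1, 1]
r6 m[X6→φ2] = [4, 6, 4]
r6 m[X6→φ4] = [1903255, 4319023, 2408841]
r6 m[X4→φ0] = [2878, 3006, 3184]
r6 m[X4→φ2] = [4394, 4233, 5588]
r7 m[φ0→X14] = [2217978, 2333884, 1787018]
r7 m[φ0→X5] = [840408, 617834, 1012098]
r7 m[φ0→X4] = [4394, 4233, 5588]
r7 m[φ1→X5] = [21, 20, 13]
r7 m[φ1→X1] = [15320064, 18698742, 9143716]
r7 m[φ2→X11] = [1217608, 1032696, 1141010]
r7 m[φ2→X6] = [1903255, 4319023, 2408841]
r7 m[φ2→X4] = [2878, 3006, 3184]
r7 m[φ3→X11] = [8, 18, 13]
r7 m[φ3→X8] = [7522098, 15337422, 20303002]
r7 m[φ4→X6] = [4, 6, 4]
r7 m[φ5→X14] = [8, 4, 9]
r7 m[X14→φ0] = [8, 4, 9]
r7 m[X14→φ5] = [2217978, 2333884, 1787018]
r7 m[X5→φ0] = [21, 20, 13]
r7 m[X5→φ1] = [840408, 617834, 1012098]
r7 m[X11→φ2] = [8, 18, 13]
r7 m[X11→φ3] = [1217608, 1032696, 1141010]
r7 m[X8→φ3] = [1, 1, 1]
r7 m[X1→φ1] = [1, 1, 1]
r7 m[X6→φ2] = [4, 6, 4]
r7 m[X6→φ4] = [1903255, 4319023, 2408841]
r7 m[X4→φ0] = [2878, 3006, 3184]
r7 m[X4→φ2] = [4394, 4233, 5588]
r8 m[φ0→X14] = [2217978, 2333884, 1787018]
r8 m[φ0→X5] = [840408, 617834, 1012098]
r8 m[φ0→X4] = [4394, 4233, 5588]
r8 m[φ1→X5] = [21, 20, 13]
r8 m[φ1→X1] = [15320064, 18698742, 9143716]
r8 m[φ2→X11] = [1217608, 1032696, 1141010]
r8 m[φ2→X6] = [1903255, 4319023, 2408841]
r8 m[φ2→X4] = [2878, 3006, 3184]
r8 m[φ3→X11] = [8, 18, 13]
r8 m[φ3→X8] = [7522098, 15337422, 20303002]
r8 m[φ4→X6] = [4, 6, 4]
r8 m[φ5→X14] = [8, 4, 9]
r8 m[X14→φ0] = [8, 4, 9]
r8 m[X14→φ5] = [2217978, 2333884, 1787018]
r8 m[X5→φ0] = [21, 20, 13]
r8 m[X5→φ1] = [840408, 617834, 1012098]
r8 m[X11→φ2] = [8, 18, 13]
r8 m[X11→φ3] = [1217608, 1032696, 1141010]
r8 m[X8→φ3] = [1, 1, 1]
r8 m[X1→φ1] = [1, 1, 1]
r8 m[X6→φ2] = [4, 6, 4]
r8 m[X6→φ4] = [1903255, 4319023, 2408841]
r8 m[X4→φ0] = [2878, 3006, 3184]
r8 m[X4→φ2] = [4394, 4233, 5588]
fixed point reached at round 8
b[X11] = ⊗ incoming = [9740864, 18588528, 14833130]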